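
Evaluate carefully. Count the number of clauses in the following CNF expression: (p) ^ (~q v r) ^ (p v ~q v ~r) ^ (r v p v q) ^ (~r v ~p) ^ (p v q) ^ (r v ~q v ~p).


A CNF formula is a conjunction of clauses.
Clauses are separated by ^.
Counting the conjuncts: 7 clauses.

7


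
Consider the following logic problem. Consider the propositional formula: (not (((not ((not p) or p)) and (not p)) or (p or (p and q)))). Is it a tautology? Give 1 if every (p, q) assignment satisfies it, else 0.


Check all 4 assignments:
p=0, q=0: 1
p=0, q=1: 1
p=1, q=0: 0
p=1, q=1: 0
Satisfying count = 2/4.
Tautology iff count = 4: no.

0


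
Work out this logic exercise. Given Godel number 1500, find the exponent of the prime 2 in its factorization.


Factorize 1500 by dividing by 2 repeatedly.
Division steps: 2 divides 1500 exactly 2 time(s).
Exponent of 2 = 2

2


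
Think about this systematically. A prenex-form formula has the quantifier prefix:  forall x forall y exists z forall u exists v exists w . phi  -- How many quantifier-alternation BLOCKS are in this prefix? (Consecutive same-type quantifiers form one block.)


Quantifier-type sequence: A A E A E E  (A=forall, E=exists)
Group into maximal same-type runs:
  Ax2 | Ex1 | Ax1 | Ex2
Number of blocks = 4

4


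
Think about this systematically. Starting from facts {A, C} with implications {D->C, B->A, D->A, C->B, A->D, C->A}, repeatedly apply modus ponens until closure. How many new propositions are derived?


Initial facts: {A, C}
Apply modus ponens to closure:
  C and C->B  =>  B
  A and A->D  =>  D
Final known: {A, B, C, D}
New propositions: {B, D}
Count = 2

2


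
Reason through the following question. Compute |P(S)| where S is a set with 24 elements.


The power set of a set with n elements has 2^n elements.
|P(S)| = 2^24 = 16777216

16777216


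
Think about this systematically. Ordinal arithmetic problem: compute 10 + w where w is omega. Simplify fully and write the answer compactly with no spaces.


Compute 10 + w.
Ordinal + is associative but NOT commutative; for finite n>0, n + w = w but w + n stays w+n.
Any finite left addend is absorbed by w on the right: 10 + w = w.
Result = w

w


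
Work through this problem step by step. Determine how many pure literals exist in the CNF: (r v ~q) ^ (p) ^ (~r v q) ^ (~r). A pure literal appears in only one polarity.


Check each variable for pure literal status:
p: pure positive
q: mixed (not pure)
r: mixed (not pure)
Pure literal count = 1

1


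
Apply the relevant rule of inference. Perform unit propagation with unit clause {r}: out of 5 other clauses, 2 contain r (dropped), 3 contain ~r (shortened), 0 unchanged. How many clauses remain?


Satisfied (removed): 2
Shortened (remain): 3
Unchanged (remain): 0
Remaining = 3 + 0 = 3

3


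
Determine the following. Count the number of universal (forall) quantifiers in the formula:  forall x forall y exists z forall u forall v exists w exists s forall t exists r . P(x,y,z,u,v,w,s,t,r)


Quantifier prefix: forall x forall y exists z forall u forall v exists w exists s forall t exists r
Mark each quantifier type:
  U U E U U E E U E
Universal count = 5, Existential count = 4
Asked for universal (forall) quantifiers: 5

5


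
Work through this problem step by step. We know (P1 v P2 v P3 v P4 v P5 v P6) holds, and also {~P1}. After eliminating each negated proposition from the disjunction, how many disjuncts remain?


Original disjuncts (6): P1, P2, P3, P4, P5, P6
Negated (eliminate): ~P1
Remaining disjuncts: P2, P3, P4, P5, P6
Count = 6 - 1 = 5

5


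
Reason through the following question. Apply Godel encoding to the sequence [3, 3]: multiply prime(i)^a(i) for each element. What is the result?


Encode each element as an exponent of the corresponding prime:
  2^3 = 8
  3^3 = 27
Product = 8 * 27 = 216

216


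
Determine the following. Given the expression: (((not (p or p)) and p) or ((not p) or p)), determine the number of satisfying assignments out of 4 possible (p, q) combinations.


Check all 4 assignments:
p=0, q=0: 1
p=0, q=1: 1
p=1, q=0: 1
p=1, q=1: 1
Count of True = 4

4


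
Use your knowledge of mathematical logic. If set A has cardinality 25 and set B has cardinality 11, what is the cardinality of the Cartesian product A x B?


The Cartesian product A x B contains all ordered pairs (a, b).
|A x B| = |A| * |B| = 25 * 11 = 275

275


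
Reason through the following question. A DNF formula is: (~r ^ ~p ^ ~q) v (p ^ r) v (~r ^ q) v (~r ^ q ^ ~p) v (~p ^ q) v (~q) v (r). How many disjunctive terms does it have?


A DNF formula is a disjunction of terms (conjunctions).
Terms are separated by v.
Counting the disjuncts: 7 terms.

7


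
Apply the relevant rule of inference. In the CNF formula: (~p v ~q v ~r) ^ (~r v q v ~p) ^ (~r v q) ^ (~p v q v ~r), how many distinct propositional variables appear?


Identify each variable that appears in the formula.
Variables found: p, q, r
Count = 3

3


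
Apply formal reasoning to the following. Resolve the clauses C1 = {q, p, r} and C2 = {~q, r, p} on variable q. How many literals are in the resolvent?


Remove q from C1 and ~q from C2.
C1 remainder: {p, r}
C2 remainder: {r, p}
Union (resolvent): {p, r}
Resolvent has 2 literal(s).

2


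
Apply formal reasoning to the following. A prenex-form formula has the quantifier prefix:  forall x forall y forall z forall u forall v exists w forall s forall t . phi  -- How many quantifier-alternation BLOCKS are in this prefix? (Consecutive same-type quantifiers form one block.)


Quantifier-type sequence: A A A A A E A A  (A=forall, E=exists)
Group into maximal same-type runs:
  Ax5 | Ex1 | Ax2
Number of blocks = 3

3


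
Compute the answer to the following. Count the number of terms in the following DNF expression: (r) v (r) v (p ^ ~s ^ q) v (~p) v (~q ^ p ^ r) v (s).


A DNF formula is a disjunction of terms (conjunctions).
Terms are separated by v.
Counting the disjuncts: 6 terms.

6


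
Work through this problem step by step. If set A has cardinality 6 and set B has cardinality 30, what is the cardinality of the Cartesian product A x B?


The Cartesian product A x B contains all ordered pairs (a, b).
|A x B| = |A| * |B| = 6 * 30 = 180

180


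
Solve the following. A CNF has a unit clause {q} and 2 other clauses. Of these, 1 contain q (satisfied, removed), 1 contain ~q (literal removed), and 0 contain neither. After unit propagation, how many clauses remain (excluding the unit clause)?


Satisfied (removed): 1
Shortened (remain): 1
Unchanged (remain): 0
Remaining = 1 + 0 = 1

1


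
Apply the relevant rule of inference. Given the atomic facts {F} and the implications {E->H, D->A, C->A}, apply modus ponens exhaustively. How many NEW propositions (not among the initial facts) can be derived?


Initial facts: {F}
Apply modus ponens to closure:
  (no implication fires)
Final known: {F}
New propositions: {(none)}
Count = 0

0


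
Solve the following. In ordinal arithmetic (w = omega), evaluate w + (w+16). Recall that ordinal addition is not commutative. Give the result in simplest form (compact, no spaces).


Compute w + (w+16).
Ordinal + is associative but NOT commutative; for finite n>0, n + w = w but w + n stays w+n.
w + (w+16) = (w+w) + 16 = w*2+16.
Result = w*2+16

w*2+16


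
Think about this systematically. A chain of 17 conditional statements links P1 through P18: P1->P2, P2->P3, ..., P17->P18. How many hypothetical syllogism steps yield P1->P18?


With 17 implications in a chain connecting 18 propositions:
P1->P2, P2->P3, ..., P17->P18
Steps needed = (number of implications) - 1 = 17 - 1 = 16

16


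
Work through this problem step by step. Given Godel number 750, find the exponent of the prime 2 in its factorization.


Factorize 750 by dividing by 2 repeatedly.
Division steps: 2 divides 750 exactly 1 time(s).
Exponent of 2 = 1

1


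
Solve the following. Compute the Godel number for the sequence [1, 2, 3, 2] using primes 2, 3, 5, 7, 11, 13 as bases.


Encode each element as an exponent of the corresponding prime:
  2^1 = 2
  3^2 = 9
  5^3 = 125
  7^2 = 49
Product = 2 * 9 * 125 * 49 = 110250

110250


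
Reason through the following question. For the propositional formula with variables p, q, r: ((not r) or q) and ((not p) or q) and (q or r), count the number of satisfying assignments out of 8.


Evaluate all 8 assignments for p, q, r:
p=0, q=0, r=0: 0
p=0, q=0, r=1: 0
p=0, q=1, r=0: 1
p=0, q=1, r=1: 1
p=1, q=0, r=0: 0
p=1, q=0, r=1: 0
p=1, q=1, r=0: 1
p=1, q=1, r=1: 1
Satisfying count = 4

4


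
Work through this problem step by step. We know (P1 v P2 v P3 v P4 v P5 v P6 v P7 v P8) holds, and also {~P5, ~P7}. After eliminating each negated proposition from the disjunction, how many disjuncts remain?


Original disjuncts (8): P1, P2, P3, P4, P5, P6, P7, P8
Negated (eliminate): ~P5, ~P7
Remaining disjuncts: P1, P2, P3, P4, P6, P8
Count = 8 - 2 = 6

6


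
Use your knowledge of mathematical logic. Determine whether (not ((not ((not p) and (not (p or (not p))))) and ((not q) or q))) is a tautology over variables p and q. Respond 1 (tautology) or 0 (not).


Check all 4 assignments:
p=0, q=0: 0
p=0, q=1: 0
p=1, q=0: 0
p=1, q=1: 0
Satisfying count = 0/4.
Tautology iff count = 4: no.

0


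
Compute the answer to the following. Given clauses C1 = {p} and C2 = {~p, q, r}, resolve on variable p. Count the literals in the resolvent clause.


Remove p from C1 and ~p from C2.
C1 remainder: {}
C2 remainder: {q, r}
Union (resolvent): {q, r}
Resolvent has 2 literal(s).

2


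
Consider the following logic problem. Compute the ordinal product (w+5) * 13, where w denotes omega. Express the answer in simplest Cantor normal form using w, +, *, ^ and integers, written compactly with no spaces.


Compute (w+5) * 13.
Ordinal * is associative and left-distributive over +, but NOT commutative; for finite n>1, n*w = w but w*n stays w*n.
(w+5) * 13 = (w+5) repeated 13 times. Each intermediate +5 is absorbed by the following w; only the last survives: w*13+5.
Result = w*13+5

w*13+5


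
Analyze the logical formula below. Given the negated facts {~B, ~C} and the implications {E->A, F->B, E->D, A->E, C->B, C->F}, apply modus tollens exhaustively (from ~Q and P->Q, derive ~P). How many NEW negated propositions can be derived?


Initial negated facts: {~B, ~C}
Apply modus tollens to closure:
  ~B and F->B  =>  ~F
Final negated: {~B, ~C, ~F}
New negations: {~F}
Count = 1

1


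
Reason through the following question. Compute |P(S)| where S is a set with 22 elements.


The power set of a set with n elements has 2^n elements.
|P(S)| = 2^22 = 4194304

4194304


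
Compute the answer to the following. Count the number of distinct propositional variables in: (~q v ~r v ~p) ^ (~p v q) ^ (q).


Identify each variable that appears in the formula.
Variables found: p, q, r
Count = 3

3


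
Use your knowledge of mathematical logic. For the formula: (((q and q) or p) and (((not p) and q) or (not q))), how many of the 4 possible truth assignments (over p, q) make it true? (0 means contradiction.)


Check all 4 assignments:
p=0, q=0: 0
p=0, q=1: 1
p=1, q=0: 1
p=1, q=1: 0
Count of True = 2

2


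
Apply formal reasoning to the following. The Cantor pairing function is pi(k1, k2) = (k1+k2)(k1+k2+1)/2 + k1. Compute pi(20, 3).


k1 + k2 = 23
(k1+k2)(k1+k2+1)/2 = 23 * 24 / 2 = 276
pi = 276 + 20 = 296

296


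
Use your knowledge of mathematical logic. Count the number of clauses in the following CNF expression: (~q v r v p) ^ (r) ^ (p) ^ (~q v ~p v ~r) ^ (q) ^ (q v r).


A CNF formula is a conjunction of clauses.
Clauses are separated by ^.
Counting the conjuncts: 6 clauses.

6


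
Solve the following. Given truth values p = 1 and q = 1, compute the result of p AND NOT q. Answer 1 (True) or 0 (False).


p = 1, q = 1
Operation: p AND NOT q
Evaluate: 1 AND NOT 1 = 0

0


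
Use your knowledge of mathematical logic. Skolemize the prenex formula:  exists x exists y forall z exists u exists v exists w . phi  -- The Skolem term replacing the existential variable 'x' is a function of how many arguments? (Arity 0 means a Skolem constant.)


Quantifier prefix: exists x exists y forall z exists u exists v exists w
'x' is existentially quantified at position 1.
No universal quantifiers precede it.
Skolem function arity = 0 (a Skolem constant)

0


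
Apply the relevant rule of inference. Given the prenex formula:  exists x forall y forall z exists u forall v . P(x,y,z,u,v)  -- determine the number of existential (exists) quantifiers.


Quantifier prefix: exists x forall y forall z exists u forall v
Mark each quantifier type:
  E U U E U
Universal count = 3, Existential count = 2
Asked for existential (exists) quantifiers: 2

2


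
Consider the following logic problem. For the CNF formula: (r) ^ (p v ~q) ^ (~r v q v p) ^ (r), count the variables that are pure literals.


Check each variable for pure literal status:
p: pure positive
q: mixed (not pure)
r: mixed (not pure)
Pure literal count = 1

1


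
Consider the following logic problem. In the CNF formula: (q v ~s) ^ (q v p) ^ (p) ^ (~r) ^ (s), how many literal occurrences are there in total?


Counting literals in each clause:
Clause 1: 2 literal(s)
Clause 2: 2 literal(s)
Clause 3: 1 literal(s)
Clause 4: 1 literal(s)
Clause 5: 1 literal(s)
Total = 7

7


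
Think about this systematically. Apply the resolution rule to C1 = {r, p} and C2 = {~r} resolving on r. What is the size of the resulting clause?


Remove r from C1 and ~r from C2.
C1 remainder: {p}
C2 remainder: {}
Union (resolvent): {p}
Resolvent has 1 literal(s).

1


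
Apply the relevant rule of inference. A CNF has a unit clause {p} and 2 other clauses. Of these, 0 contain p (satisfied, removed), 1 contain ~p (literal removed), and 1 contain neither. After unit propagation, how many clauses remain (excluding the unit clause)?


Satisfied (removed): 0
Shortened (remain): 1
Unchanged (remain): 1
Remaining = 1 + 1 = 2

2


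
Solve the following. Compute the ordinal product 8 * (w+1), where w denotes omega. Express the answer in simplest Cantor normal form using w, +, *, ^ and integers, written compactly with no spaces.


Compute 8 * (w+1).
Ordinal * is associative and left-distributive over +, but NOT commutative; for finite n>1, n*w = w but w*n stays w*n.
By left-distributivity: 8 * (w+1) = 8*w + 8*1 = w + 8 = w+8.
Result = w+8

w+8


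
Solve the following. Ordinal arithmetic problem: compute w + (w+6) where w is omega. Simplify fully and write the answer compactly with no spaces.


Compute w + (w+6).
Ordinal + is associative but NOT commutative; for finite n>0, n + w = w but w + n stays w+n.
w + (w+6) = (w+w) + 6 = w*2+6.
Result = w*2+6

w*2+6


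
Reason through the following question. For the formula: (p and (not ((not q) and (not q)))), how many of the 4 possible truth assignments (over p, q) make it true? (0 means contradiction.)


Check all 4 assignments:
p=0, q=0: 0
p=0, q=1: 0
p=1, q=0: 0
p=1, q=1: 1
Count of True = 1

1


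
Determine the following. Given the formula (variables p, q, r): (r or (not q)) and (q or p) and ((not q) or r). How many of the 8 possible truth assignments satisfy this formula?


Evaluate all 8 assignments for p, q, r:
p=0, q=0, r=0: 0
p=0, q=0, r=1: 0
p=0, q=1, r=0: 0
p=0, q=1, r=1: 1
p=1, q=0, r=0: 1
p=1, q=0, r=1: 1
p=1, q=1, r=0: 0
p=1, q=1, r=1: 1
Satisfying count = 4

4


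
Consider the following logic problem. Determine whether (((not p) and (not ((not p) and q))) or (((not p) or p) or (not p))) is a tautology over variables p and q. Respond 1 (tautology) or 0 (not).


Check all 4 assignments:
p=0, q=0: 1
p=0, q=1: 1
p=1, q=0: 1
p=1, q=1: 1
Satisfying count = 4/4.
Tautology iff count = 4: yes.

1


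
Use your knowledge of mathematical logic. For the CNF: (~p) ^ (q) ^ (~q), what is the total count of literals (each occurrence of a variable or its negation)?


Counting literals in each clause:
Clause 1: 1 literal(s)
Clause 2: 1 literal(s)
Clause 3: 1 literal(s)
Total = 3

3


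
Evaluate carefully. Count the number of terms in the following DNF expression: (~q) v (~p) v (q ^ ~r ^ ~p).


A DNF formula is a disjunction of terms (conjunctions).
Terms are separated by v.
Counting the disjuncts: 3 terms.

3


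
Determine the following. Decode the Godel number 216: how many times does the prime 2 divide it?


Factorize 216 by dividing by 2 repeatedly.
Division steps: 2 divides 216 exactly 3 time(s).
Exponent of 2 = 3

3


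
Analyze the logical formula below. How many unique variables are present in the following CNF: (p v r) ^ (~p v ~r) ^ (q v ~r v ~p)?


Identify each variable that appears in the formula.
Variables found: p, q, r
Count = 3

3


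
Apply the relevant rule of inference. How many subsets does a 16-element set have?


The power set of a set with n elements has 2^n elements.
|P(S)| = 2^16 = 65536

65536


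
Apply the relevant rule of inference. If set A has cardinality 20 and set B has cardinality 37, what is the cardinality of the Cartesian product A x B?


The Cartesian product A x B contains all ordered pairs (a, b).
|A x B| = |A| * |B| = 20 * 37 = 740

740


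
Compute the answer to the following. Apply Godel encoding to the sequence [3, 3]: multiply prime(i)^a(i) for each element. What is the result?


Encode each element as an exponent of the corresponding prime:
  2^3 = 8
  3^3 = 27
Product = 8 * 27 = 216

216


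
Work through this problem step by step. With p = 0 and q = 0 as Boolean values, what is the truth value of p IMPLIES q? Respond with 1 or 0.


p = 0, q = 0
Operation: p IMPLIES q
Evaluate: 0 IMPLIES 0 = 1

1


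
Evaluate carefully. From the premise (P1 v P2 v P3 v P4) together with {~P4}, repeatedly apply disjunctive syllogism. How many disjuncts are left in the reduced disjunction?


Original disjuncts (4): P1, P2, P3, P4
Negated (eliminate): ~P4
Remaining disjuncts: P1, P2, P3
Count = 4 - 1 = 3

3


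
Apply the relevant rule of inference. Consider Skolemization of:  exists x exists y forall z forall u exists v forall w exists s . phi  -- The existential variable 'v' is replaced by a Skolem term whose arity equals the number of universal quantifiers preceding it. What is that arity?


Quantifier prefix: exists x exists y forall z forall u exists v forall w exists s
'v' is existentially quantified at position 5.
Universal variables preceding it: z, u
Skolem function arity = 2

2


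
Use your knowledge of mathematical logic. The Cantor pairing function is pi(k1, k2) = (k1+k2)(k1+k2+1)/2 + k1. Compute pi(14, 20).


k1 + k2 = 34
(k1+k2)(k1+k2+1)/2 = 34 * 35 / 2 = 595
pi = 595 + 14 = 609

609


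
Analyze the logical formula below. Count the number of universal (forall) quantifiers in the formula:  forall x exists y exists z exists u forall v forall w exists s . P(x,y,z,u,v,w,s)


Quantifier prefix: forall x exists y exists z exists u forall v forall w exists s
Mark each quantifier type:
  U E E E U U E
Universal count = 3, Existential count = 4
Asked for universal (forall) quantifiers: 3

3


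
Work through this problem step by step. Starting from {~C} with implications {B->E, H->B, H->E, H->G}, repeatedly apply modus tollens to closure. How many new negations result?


Initial negated facts: {~C}
Apply modus tollens to closure:
  (no implication fires)
Final negated: {~C}
New negations: {(none)}
Count = 0

0


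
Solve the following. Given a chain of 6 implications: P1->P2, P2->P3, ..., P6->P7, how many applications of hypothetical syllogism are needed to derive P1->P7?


With 6 implications in a chain connecting 7 propositions:
P1->P2, P2->P3, ..., P6->P7
Steps needed = (number of implications) - 1 = 6 - 1 = 5

5


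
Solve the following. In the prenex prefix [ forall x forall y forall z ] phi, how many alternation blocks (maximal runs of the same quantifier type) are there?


Quantifier-type sequence: A A A  (A=forall, E=exists)
Group into maximal same-type runs:
  Ax3
Number of blocks = 1

1


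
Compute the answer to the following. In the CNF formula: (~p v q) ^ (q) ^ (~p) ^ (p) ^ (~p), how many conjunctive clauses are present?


A CNF formula is a conjunction of clauses.
Clauses are separated by ^.
Counting the conjuncts: 5 clauses.

5


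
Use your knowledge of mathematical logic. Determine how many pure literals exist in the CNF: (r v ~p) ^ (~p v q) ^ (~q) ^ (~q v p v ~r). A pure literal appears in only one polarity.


Check each variable for pure literal status:
p: mixed (not pure)
q: mixed (not pure)
r: mixed (not pure)
Pure literal count = 0

0


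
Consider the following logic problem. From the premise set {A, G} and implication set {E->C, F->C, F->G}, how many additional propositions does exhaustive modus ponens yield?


Initial facts: {A, G}
Apply modus ponens to closure:
  (no implication fires)
Final known: {A, G}
New propositions: {(none)}
Count = 0

0


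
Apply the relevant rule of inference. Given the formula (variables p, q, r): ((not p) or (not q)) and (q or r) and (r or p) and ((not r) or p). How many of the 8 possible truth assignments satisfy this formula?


Evaluate all 8 assignments for p, q, r:
p=0, q=0, r=0: 0
p=0, q=0, r=1: 0
p=0, q=1, r=0: 0
p=0, q=1, r=1: 0
p=1, q=0, r=0: 0
p=1, q=0, r=1: 1
p=1, q=1, r=0: 0
p=1, q=1, r=1: 0
Satisfying count = 1

1


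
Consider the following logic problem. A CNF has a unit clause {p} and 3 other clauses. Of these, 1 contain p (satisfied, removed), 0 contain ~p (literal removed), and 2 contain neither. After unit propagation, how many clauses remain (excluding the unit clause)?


Satisfied (removed): 1
Shortened (remain): 0
Unchanged (remain): 2
Remaining = 0 + 2 = 2

2


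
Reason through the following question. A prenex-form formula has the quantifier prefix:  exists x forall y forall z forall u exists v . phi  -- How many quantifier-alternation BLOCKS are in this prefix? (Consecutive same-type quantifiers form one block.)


Quantifier-type sequence: E A A A E  (A=forall, E=exists)
Group into maximal same-type runs:
  Ex1 | Ax3 | Ex1
Number of blocks = 3

3


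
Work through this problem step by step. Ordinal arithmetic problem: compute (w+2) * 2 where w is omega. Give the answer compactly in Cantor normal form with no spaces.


Compute (w+2) * 2.
Ordinal * is associative and left-distributive over +, but NOT commutative; for finite n>1, n*w = w but w*n stays w*n.
(w+2) * 2 = (w+2) repeated 2 times. Each intermediate +2 is absorbed by the following w; only the last survives: w*2+2.
Result = w*2+2

w*2+2


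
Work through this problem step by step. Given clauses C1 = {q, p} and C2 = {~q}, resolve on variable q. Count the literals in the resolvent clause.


Remove q from C1 and ~q from C2.
C1 remainder: {p}
C2 remainder: {}
Union (resolvent): {p}
Resolvent has 1 literal(s).

1


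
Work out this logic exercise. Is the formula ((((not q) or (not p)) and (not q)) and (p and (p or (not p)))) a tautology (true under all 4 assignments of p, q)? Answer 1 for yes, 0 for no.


Check all 4 assignments:
p=0, q=0: 0
p=0, q=1: 0
p=1, q=0: 1
p=1, q=1: 0
Satisfying count = 1/4.
Tautology iff count = 4: no.

0


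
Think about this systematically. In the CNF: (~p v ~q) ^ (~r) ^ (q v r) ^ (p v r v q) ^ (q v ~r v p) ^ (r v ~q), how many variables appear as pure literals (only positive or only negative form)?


Check each variable for pure literal status:
p: mixed (not pure)
q: mixed (not pure)
r: mixed (not pure)
Pure literal count = 0

0


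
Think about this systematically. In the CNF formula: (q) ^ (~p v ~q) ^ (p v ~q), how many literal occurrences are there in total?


Counting literals in each clause:
Clause 1: 1 literal(s)
Clause 2: 2 literal(s)
Clause 3: 2 literal(s)
Total = 5

5


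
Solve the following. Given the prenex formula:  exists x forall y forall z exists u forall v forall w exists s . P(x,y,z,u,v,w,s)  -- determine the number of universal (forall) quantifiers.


Quantifier prefix: exists x forall y forall z exists u forall v forall w exists s
Mark each quantifier type:
  E U U E U U E
Universal count = 4, Existential count = 3
Asked for universal (forall) quantifiers: 4

4


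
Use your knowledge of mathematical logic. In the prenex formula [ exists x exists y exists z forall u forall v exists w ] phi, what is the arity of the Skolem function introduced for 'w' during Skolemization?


Quantifier prefix: exists x exists y exists z forall u forall v exists w
'w' is existentially quantified at position 6.
Universal variables preceding it: u, v
Skolem function arity = 2

2


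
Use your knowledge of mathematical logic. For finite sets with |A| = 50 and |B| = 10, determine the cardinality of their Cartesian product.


The Cartesian product A x B contains all ordered pairs (a, b).
|A x B| = |A| * |B| = 50 * 10 = 500

500


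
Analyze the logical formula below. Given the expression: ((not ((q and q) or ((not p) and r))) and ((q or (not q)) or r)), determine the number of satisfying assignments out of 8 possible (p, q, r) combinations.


Check all 8 assignments:
p=0, q=0, r=0: 1
p=0, q=0, r=1: 0
p=0, q=1, r=0: 0
p=0, q=1, r=1: 0
p=1, q=0, r=0: 1
p=1, q=0, r=1: 1
p=1, q=1, r=0: 0
p=1, q=1, r=1: 0
Count of True = 3

3


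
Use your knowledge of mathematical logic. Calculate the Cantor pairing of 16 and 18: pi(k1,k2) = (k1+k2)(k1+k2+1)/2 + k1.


k1 + k2 = 34
(k1+k2)(k1+k2+1)/2 = 34 * 35 / 2 = 595
pi = 595 + 16 = 611

611


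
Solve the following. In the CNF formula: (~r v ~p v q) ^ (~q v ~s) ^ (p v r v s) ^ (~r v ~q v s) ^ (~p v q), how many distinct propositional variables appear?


Identify each variable that appears in the formula.
Variables found: p, q, r, s
Count = 4

4


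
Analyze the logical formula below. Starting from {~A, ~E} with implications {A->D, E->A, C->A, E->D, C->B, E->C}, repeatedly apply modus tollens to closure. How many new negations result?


Initial negated facts: {~A, ~E}
Apply modus tollens to closure:
  ~A and C->A  =>  ~C
Final negated: {~A, ~C, ~E}
New negations: {~C}
Count = 1

1


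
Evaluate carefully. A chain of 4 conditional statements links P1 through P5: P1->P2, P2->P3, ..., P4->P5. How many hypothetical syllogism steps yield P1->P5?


With 4 implications in a chain connecting 5 propositions:
P1->P2, P2->P3, ..., P4->P5
Steps needed = (number of implications) - 1 = 4 - 1 = 3

3


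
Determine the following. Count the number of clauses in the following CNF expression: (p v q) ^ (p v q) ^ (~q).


A CNF formula is a conjunction of clauses.
Clauses are separated by ^.
Counting the conjuncts: 3 clauses.

3


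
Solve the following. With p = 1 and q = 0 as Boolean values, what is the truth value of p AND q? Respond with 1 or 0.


p = 1, q = 0
Operation: p AND q
Evaluate: 1 AND 0 = 0

0


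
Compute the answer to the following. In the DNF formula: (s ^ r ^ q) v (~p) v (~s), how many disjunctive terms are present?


A DNF formula is a disjunction of terms (conjunctions).
Terms are separated by v.
Counting the disjuncts: 3 terms.

3


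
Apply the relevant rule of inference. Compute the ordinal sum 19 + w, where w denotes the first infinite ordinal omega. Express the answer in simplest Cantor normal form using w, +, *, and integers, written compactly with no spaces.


Compute 19 + w.
Ordinal + is associative but NOT commutative; for finite n>0, n + w = w but w + n stays w+n.
Any finite left addend is absorbed by w on the right: 19 + w = w.
Result = w

w


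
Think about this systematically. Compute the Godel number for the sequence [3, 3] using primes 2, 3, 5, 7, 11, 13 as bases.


Encode each element as an exponent of the corresponding prime:
  2^3 = 8
  3^3 = 27
Product = 8 * 27 = 216

216


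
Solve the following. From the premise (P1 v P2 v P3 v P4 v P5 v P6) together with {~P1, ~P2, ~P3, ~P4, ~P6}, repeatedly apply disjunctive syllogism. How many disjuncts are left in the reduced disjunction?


Original disjuncts (6): P1, P2, P3, P4, P5, P6
Negated (eliminate): ~P1, ~P2, ~P3, ~P4, ~P6
Remaining disjuncts: P5
Count = 6 - 5 = 1

1


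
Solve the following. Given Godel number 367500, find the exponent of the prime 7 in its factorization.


Factorize 367500 by dividing by 7 repeatedly.
Division steps: 7 divides 367500 exactly 2 time(s).
Exponent of 7 = 2

2


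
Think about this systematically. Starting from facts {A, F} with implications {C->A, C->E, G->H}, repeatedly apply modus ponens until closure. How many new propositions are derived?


Initial facts: {A, F}
Apply modus ponens to closure:
  (no implication fires)
Final known: {A, F}
New propositions: {(none)}
Count = 0

0


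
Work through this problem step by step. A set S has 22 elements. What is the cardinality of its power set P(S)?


The power set of a set with n elements has 2^n elements.
|P(S)| = 2^22 = 4194304

4194304


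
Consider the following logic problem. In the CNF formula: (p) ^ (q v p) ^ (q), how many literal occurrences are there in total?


Counting literals in each clause:
Clause 1: 1 literal(s)
Clause 2: 2 literal(s)
Clause 3: 1 literal(s)
Total = 4

4


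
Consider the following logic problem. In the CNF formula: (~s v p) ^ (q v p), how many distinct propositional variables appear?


Identify each variable that appears in the formula.
Variables found: p, q, s
Count = 3

3


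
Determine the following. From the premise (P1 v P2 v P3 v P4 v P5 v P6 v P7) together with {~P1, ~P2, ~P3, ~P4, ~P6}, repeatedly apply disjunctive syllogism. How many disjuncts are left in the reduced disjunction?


Original disjuncts (7): P1, P2, P3, P4, P5, P6, P7
Negated (eliminate): ~P1, ~P2, ~P3, ~P4, ~P6
Remaining disjuncts: P5, P7
Count = 7 - 5 = 2

2


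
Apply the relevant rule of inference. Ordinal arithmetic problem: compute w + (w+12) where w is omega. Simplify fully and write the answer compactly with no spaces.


Compute w + (w+12).
Ordinal + is associative but NOT commutative; for finite n>0, n + w = w but w + n stays w+n.
w + (w+12) = (w+w) + 12 = w*2+12.
Result = w*2+12

w*2+12


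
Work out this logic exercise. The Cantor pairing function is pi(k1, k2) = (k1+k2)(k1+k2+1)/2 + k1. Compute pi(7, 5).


k1 + k2 = 12
(k1+k2)(k1+k2+1)/2 = 12 * 13 / 2 = 78
pi = 78 + 7 = 85

85


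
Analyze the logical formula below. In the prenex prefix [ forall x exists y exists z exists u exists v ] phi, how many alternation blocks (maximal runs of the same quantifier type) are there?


Quantifier-type sequence: A E E E E  (A=forall, E=exists)
Group into maximal same-type runs:
  Ax1 | Ex4
Number of blocks = 2

2


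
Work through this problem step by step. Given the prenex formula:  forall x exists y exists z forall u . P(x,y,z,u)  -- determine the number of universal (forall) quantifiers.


Quantifier prefix: forall x exists y exists z forall u
Mark each quantifier type:
  U E E U
Universal count = 2, Existential count = 2
Asked for universal (forall) quantifiers: 2

2


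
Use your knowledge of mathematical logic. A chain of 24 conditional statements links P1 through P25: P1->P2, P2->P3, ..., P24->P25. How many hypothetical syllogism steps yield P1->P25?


With 24 implications in a chain connecting 25 propositions:
P1->P2, P2->P3, ..., P24->P25
Steps needed = (number of implications) - 1 = 24 - 1 = 23

23


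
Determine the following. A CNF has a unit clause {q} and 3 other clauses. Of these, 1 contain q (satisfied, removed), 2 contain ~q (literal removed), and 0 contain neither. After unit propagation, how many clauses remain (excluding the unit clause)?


Satisfied (removed): 1
Shortened (remain): 2
Unchanged (remain): 0
Remaining = 2 + 0 = 2

2


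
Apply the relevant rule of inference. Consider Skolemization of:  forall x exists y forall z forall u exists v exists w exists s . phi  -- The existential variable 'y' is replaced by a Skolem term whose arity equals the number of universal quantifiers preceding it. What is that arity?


Quantifier prefix: forall x exists y forall z forall u exists v exists w exists s
'y' is existentially quantified at position 2.
Universal variables preceding it: x
Skolem function arity = 1

1


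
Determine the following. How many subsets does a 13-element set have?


The power set of a set with n elements has 2^n elements.
|P(S)| = 2^13 = 8192

8192


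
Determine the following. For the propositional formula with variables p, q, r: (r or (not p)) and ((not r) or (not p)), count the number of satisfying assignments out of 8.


Evaluate all 8 assignments for p, q, r:
p=0, q=0, r=0: 1
p=0, q=0, r=1: 1
p=0, q=1, r=0: 1
p=0, q=1, r=1: 1
p=1, q=0, r=0: 0
p=1, q=0, r=1: 0
p=1, q=1, r=0: 0
p=1, q=1, r=1: 0
Satisfying count = 4

4


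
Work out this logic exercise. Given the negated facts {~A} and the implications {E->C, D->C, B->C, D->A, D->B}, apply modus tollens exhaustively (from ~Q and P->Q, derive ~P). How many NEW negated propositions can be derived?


Initial negated facts: {~A}
Apply modus tollens to closure:
  ~A and D->A  =>  ~D
Final negated: {~A, ~D}
New negations: {~D}
Count = 1

1


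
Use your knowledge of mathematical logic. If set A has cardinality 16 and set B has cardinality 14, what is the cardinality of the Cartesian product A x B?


The Cartesian product A x B contains all ordered pairs (a, b).
|A x B| = |A| * |B| = 16 * 14 = 224

224


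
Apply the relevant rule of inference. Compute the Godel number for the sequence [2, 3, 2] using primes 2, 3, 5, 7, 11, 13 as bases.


Encode each element as an exponent of the corresponding prime:
  2^2 = 4
  3^3 = 27
  5^2 = 25
Product = 4 * 27 * 25 = 2700

2700


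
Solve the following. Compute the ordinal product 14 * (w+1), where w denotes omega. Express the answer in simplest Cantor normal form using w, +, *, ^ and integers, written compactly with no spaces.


Compute 14 * (w+1).
Ordinal * is associative and left-distributive over +, but NOT commutative; for finite n>1, n*w = w but w*n stays w*n.
By left-distributivity: 14 * (w+1) = 14*w + 14*1 = w + 14 = w+14.
Result = w+14

w+14


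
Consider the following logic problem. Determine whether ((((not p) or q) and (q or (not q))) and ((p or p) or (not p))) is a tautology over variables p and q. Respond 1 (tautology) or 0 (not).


Check all 4 assignments:
p=0, q=0: 1
p=0, q=1: 1
p=1, q=0: 0
p=1, q=1: 1
Satisfying count = 3/4.
Tautology iff count = 4: no.

0


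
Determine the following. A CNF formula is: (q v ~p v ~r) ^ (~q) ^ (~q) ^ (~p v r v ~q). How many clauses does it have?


A CNF formula is a conjunction of clauses.
Clauses are separated by ^.
Counting the conjuncts: 4 clauses.

4


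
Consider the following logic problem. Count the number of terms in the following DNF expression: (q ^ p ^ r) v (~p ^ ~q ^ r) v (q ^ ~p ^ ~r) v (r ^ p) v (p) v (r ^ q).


A DNF formula is a disjunction of terms (conjunctions).
Terms are separated by v.
Counting the disjuncts: 6 terms.

6


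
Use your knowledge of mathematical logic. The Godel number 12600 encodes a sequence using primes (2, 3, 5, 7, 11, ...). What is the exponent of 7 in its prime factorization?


Factorize 12600 by dividing by 7 repeatedly.
Division steps: 7 divides 12600 exactly 1 time(s).
Exponent of 7 = 1

1


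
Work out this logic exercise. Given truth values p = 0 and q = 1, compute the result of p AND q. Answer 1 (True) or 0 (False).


p = 0, q = 1
Operation: p AND q
Evaluate: 0 AND 1 = 0

0


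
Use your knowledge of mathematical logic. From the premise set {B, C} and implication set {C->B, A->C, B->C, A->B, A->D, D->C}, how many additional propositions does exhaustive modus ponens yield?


Initial facts: {B, C}
Apply modus ponens to closure:
  (no implication fires)
Final known: {B, C}
New propositions: {(none)}
Count = 0

0


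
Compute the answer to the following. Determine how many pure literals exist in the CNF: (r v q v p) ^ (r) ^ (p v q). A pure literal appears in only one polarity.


Check each variable for pure literal status:
p: pure positive
q: pure positive
r: pure positive
Pure literal count = 3

3


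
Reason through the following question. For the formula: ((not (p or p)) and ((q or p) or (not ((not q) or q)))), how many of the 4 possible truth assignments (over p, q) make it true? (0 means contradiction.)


Check all 4 assignments:
p=0, q=0: 0
p=0, q=1: 1
p=1, q=0: 0
p=1, q=1: 0
Count of True = 1

1


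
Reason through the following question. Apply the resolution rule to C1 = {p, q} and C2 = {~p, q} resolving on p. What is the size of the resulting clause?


Remove p from C1 and ~p from C2.
C1 remainder: {q}
C2 remainder: {q}
Union (resolvent): {q}
Resolvent has 1 literal(s).

1


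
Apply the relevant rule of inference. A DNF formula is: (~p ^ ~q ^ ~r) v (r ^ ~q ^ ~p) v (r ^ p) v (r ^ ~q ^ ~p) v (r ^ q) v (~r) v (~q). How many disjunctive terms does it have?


A DNF formula is a disjunction of terms (conjunctions).
Terms are separated by v.
Counting the disjuncts: 7 terms.

7


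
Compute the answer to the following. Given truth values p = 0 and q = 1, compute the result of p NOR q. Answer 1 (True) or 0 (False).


p = 0, q = 1
Operation: p NOR q
Evaluate: 0 NOR 1 = 0

0


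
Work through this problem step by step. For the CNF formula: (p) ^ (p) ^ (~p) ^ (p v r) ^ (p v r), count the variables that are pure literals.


Check each variable for pure literal status:
p: mixed (not pure)
q: absent (not pure)
r: pure positive
Pure literal count = 1

1


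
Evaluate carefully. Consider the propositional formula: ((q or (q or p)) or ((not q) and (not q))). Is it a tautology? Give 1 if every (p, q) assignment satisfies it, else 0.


Check all 4 assignments:
p=0, q=0: 1
p=0, q=1: 1
p=1, q=0: 1
p=1, q=1: 1
Satisfying count = 4/4.
Tautology iff count = 4: yes.

1


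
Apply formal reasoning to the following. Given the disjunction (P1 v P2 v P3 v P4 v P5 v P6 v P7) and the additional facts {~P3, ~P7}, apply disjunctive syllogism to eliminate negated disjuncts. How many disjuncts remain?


Original disjuncts (7): P1, P2, P3, P4, P5, P6, P7
Negated (eliminate): ~P3, ~P7
Remaining disjuncts: P1, P2, P4, P5, P6
Count = 7 - 2 = 5

5


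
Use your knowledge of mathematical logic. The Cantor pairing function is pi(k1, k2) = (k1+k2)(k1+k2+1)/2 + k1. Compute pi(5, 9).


k1 + k2 = 14
(k1+k2)(k1+k2+1)/2 = 14 * 15 / 2 = 105
pi = 105 + 5 = 110

110


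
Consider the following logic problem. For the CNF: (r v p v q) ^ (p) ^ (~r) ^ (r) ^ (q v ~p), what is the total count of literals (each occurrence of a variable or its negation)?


Counting literals in each clause:
Clause 1: 3 literal(s)
Clause 2: 1 literal(s)
Clause 3: 1 literal(s)
Clause 4: 1 literal(s)
Clause 5: 2 literal(s)
Total = 8

8


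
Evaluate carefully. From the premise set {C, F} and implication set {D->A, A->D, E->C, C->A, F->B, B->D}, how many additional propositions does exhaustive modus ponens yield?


Initial facts: {C, F}
Apply modus ponens to closure:
  C and C->A  =>  A
  F and F->B  =>  B
  B and B->D  =>  D
Final known: {A, B, C, D, F}
New propositions: {A, B, D}
Count = 3

3


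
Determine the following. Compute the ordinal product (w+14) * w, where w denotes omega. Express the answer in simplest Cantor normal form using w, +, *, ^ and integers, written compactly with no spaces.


Compute (w+14) * w.
Ordinal * is associative and left-distributive over +, but NOT commutative; for finite n>1, n*w = w but w*n stays w*n.
(w+14) * w = sup{(w+14)*k : k<w} = sup{w*k+14} = w^2 (the +14 tail is absorbed in the limit).
Result = w^2

w^2


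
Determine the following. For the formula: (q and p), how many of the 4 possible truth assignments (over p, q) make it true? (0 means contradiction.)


Check all 4 assignments:
p=0, q=0: 0
p=0, q=1: 0
p=1, q=0: 0
p=1, q=1: 1
Count of True = 1

1
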